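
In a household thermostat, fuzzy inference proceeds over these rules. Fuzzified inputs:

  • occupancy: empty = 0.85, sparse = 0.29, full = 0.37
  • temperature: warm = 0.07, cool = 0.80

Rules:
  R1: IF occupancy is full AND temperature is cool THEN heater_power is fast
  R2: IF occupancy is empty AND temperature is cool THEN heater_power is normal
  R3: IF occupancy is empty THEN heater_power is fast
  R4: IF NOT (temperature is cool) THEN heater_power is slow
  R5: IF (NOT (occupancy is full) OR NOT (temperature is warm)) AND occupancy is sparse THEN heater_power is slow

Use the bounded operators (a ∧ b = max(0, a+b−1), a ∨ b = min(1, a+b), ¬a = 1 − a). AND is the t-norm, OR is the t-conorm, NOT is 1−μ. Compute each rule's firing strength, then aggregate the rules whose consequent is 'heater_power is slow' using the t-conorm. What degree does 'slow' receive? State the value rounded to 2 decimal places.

R1: full=0.37, cool=0.80; AND[max(0, a+b−1)] → w = 0.17
R2: empty=0.85, cool=0.80; AND[max(0, a+b−1)] → w = 0.65
R3: empty=0.85 → w = 0.85
R4: ¬cool=1−0.80=0.20 → w = 0.20
R5: (¬full=1−0.37=0.63 OR ¬warm=1−0.07=0.93) = 1.00; AND[max(0, a+b−1)] with sparse=0.29 → w = 0.29
Rules with consequent 'slow': {R4, R5} → strengths 0.20, 0.29
Aggregate via t-conorm [min(1, a+b)]: 0.49

0.49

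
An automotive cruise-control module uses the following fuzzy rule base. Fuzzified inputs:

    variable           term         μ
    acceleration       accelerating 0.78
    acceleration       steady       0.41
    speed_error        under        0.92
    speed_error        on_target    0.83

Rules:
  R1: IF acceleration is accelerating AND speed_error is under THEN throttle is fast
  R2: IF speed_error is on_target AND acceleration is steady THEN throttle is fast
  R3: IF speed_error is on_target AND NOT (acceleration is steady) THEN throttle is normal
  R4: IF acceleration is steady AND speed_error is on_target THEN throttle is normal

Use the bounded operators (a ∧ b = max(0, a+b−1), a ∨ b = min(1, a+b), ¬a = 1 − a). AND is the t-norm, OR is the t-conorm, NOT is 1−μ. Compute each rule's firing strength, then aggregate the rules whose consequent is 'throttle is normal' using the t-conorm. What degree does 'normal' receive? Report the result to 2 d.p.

0.66

R1: accelerating=0.78, under=0.92; AND[max(0, a+b−1)] → w = 0.70
R2: on_target=0.83, steady=0.41; AND[max(0, a+b−1)] → w = 0.24
R3: on_target=0.83, ¬steady=1−0.41=0.59; AND[max(0, a+b−1)] → w = 0.42
R4: steady=0.41, on_target=0.83; AND[max(0, a+b−1)] → w = 0.24
Rules with consequent 'normal': {R3, R4} → strengths 0.42, 0.24
Aggregate via t-conorm [min(1, a+b)]: 0.66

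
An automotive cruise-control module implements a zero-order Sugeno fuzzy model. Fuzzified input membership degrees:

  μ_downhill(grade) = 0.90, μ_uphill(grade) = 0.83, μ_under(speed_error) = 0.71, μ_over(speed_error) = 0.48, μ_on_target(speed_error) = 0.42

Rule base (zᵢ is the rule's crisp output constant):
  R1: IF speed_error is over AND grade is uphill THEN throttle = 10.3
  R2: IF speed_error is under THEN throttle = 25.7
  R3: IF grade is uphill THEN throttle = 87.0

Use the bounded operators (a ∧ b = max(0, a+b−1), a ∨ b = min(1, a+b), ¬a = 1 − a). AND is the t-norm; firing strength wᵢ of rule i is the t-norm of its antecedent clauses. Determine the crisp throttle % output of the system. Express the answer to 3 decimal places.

50.622

R1 (z=10.3): over=0.48, uphill=0.83; AND[max(0, a+b−1)] → w = 0.31
R2 (z=25.7): under=0.71 → w = 0.71
R3 (z=87.0): uphill=0.83 → w = 0.83
Weighted average = (0.31·10.3 + 0.71·25.7 + 0.83·87.0) / (0.31 + 0.71 + 0.83)
  = 93.6500 / 1.8500 = 50.622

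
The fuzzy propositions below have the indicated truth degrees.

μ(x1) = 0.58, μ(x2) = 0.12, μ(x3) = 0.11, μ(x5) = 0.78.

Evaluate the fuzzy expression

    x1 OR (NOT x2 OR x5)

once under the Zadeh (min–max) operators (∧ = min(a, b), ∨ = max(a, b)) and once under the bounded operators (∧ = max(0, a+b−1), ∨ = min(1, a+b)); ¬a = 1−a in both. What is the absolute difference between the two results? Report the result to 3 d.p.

Under Zadeh (min–max):
  NOT x2 = 1 − 0.12 = 0.88
  NOT x2 OR x5 = max(a, b) on (0.88, 0.78) = 0.88
  x1 OR (NOT x2 OR x5) = max(a, b) on (0.58, 0.88) = 0.88
  → value = 0.8800
Under bounded:
  NOT x2 = 1 − 0.12 = 0.88
  NOT x2 OR x5 = min(1, a+b) on (0.88, 0.78) = 1.00
  x1 OR (NOT x2 OR x5) = min(1, a+b) on (0.58, 1.00) = 1.00
  → value = 1.0000
|0.8800 − 1.0000| = 0.120

0.120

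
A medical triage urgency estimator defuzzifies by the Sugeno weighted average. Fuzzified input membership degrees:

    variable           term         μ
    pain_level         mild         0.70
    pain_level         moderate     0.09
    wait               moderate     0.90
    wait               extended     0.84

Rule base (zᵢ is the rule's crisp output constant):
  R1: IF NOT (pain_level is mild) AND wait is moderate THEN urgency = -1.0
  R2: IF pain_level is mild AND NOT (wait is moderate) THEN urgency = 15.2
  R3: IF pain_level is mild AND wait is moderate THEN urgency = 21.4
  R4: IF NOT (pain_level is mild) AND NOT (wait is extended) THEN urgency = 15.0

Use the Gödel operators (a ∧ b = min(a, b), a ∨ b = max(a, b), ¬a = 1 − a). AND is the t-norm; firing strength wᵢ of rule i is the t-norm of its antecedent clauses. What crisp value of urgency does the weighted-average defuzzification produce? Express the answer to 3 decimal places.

14.762

R1 (z=-1.0): ¬mild=1−0.70=0.30, moderate=0.90; AND[min(a, b)] → w = 0.30
R2 (z=15.2): mild=0.70, ¬moderate=1−0.90=0.10; AND[min(a, b)] → w = 0.10
R3 (z=21.4): mild=0.70, moderate=0.90; AND[min(a, b)] → w = 0.70
R4 (z=15.0): ¬mild=1−0.70=0.30, ¬extended=1−0.84=0.16; AND[min(a, b)] → w = 0.16
Weighted average = (0.30·-1.0 + 0.10·15.2 + 0.70·21.4 + 0.16·15.0) / (0.30 + 0.10 + 0.70 + 0.16)
  = 18.6000 / 1.2600 = 14.762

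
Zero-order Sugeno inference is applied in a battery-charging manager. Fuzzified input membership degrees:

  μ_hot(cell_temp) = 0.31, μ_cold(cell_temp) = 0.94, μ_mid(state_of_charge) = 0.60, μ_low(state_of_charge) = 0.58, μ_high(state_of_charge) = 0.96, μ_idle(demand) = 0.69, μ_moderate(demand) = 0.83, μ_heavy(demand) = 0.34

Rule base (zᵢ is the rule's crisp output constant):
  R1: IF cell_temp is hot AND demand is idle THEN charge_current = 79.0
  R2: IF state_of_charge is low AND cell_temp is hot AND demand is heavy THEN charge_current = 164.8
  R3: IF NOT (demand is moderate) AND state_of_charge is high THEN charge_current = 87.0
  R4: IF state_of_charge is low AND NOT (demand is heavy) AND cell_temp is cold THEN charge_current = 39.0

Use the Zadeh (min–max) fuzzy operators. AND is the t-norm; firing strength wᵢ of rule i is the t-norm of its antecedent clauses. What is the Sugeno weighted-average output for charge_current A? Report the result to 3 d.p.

R1 (z=79.0): hot=0.31, idle=0.69; AND[min(a, b)] → w = 0.31
R2 (z=164.8): low=0.58, hot=0.31, heavy=0.34; AND[min(a, b)] → w = 0.31
R3 (z=87.0): ¬moderate=1−0.83=0.17, high=0.96; AND[min(a, b)] → w = 0.17
R4 (z=39.0): low=0.58, ¬heavy=1−0.34=0.66, cold=0.94; AND[min(a, b)] → w = 0.58
Weighted average = (0.31·79.0 + 0.31·164.8 + 0.17·87.0 + 0.58·39.0) / (0.31 + 0.31 + 0.17 + 0.58)
  = 112.9880 / 1.3700 = 82.473

82.473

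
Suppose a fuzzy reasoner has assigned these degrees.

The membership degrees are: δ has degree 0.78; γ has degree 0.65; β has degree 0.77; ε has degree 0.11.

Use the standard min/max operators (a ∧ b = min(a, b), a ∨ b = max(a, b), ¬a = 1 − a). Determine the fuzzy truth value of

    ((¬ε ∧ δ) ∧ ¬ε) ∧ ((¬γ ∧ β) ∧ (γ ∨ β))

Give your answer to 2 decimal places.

¬ε = 1 − 0.11 = 0.89
¬ε ∧ δ = min(a, b) on (0.89, 0.78) = 0.78
¬ε = 1 − 0.11 = 0.89
(¬ε ∧ δ) ∧ ¬ε = min(a, b) on (0.78, 0.89) = 0.78
¬γ = 1 − 0.65 = 0.35
¬γ ∧ β = min(a, b) on (0.35, 0.77) = 0.35
γ ∨ β = max(a, b) on (0.65, 0.77) = 0.77
(¬γ ∧ β) ∧ (γ ∨ β) = min(a, b) on (0.35, 0.77) = 0.35
((¬ε ∧ δ) ∧ ¬ε) ∧ ((¬γ ∧ β) ∧ (γ ∨ β)) = min(a, b) on (0.78, 0.35) = 0.35

0.35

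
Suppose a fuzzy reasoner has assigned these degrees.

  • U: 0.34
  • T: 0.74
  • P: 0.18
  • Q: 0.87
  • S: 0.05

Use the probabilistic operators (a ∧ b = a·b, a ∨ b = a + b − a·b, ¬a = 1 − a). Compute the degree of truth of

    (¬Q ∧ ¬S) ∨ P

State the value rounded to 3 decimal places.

¬Q = 1 − 0.8700 = 0.1300
¬S = 1 − 0.0500 = 0.9500
¬Q ∧ ¬S = a·b on (0.1300, 0.9500) = 0.1235
(¬Q ∧ ¬S) ∨ P = a + b − a·b on (0.1235, 0.1800) = 0.2813

0.281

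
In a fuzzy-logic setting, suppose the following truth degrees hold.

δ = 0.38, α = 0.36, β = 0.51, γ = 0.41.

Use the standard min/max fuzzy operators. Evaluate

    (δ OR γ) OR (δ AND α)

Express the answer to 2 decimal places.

0.41

δ OR γ = max(a, b) on (0.38, 0.41) = 0.41
δ AND α = min(a, b) on (0.38, 0.36) = 0.36
(δ OR γ) OR (δ AND α) = max(a, b) on (0.41, 0.36) = 0.41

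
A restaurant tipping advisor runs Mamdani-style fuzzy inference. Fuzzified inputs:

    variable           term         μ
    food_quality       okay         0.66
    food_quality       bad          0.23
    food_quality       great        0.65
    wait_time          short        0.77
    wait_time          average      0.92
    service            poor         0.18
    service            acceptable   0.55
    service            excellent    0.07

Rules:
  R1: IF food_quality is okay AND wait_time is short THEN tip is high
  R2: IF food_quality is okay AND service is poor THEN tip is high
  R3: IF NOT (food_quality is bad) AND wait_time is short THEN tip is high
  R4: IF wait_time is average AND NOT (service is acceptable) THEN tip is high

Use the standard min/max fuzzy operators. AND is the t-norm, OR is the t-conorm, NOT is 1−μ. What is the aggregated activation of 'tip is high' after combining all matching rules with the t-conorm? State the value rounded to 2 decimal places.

R1: okay=0.66, short=0.77; AND[min(a, b)] → w = 0.66
R2: okay=0.66, poor=0.18; AND[min(a, b)] → w = 0.18
R3: ¬bad=1−0.23=0.77, short=0.77; AND[min(a, b)] → w = 0.77
R4: average=0.92, ¬acceptable=1−0.55=0.45; AND[min(a, b)] → w = 0.45
Rules with consequent 'high': {R1, R2, R3, R4} → strengths 0.66, 0.18, 0.77, 0.45
Aggregate via t-conorm [max(a, b)]: 0.77

0.77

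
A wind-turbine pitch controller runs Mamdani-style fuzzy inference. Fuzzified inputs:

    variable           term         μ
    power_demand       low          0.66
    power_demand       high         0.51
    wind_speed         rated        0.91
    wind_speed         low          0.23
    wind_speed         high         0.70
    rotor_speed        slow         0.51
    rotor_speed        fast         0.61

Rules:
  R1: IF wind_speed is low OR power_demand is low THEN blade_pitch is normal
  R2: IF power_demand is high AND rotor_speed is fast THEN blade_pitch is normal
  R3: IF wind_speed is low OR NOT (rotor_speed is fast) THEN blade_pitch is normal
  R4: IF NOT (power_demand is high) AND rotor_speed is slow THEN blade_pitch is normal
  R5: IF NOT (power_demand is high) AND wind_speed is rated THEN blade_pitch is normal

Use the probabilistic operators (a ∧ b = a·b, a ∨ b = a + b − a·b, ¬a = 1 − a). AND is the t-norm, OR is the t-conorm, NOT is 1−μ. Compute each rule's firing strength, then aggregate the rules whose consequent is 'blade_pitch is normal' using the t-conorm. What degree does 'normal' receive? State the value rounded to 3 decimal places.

0.965

R1: low=0.23, low=0.66; OR[a + b − a·b] → w = 0.7382
R2: high=0.51, fast=0.61; AND[a·b] → w = 0.3111
R3: low=0.23, ¬fast=1−0.61=0.39; OR[a + b − a·b] → w = 0.5303
R4: ¬high=1−0.51=0.49, slow=0.51; AND[a·b] → w = 0.2499
R5: ¬high=1−0.51=0.49, rated=0.91; AND[a·b] → w = 0.4459
Rules with consequent 'normal': {R1, R2, R3, R4, R5} → strengths 0.7382, 0.3111, 0.5303, 0.2499, 0.4459
Aggregate via t-conorm [a + b − a·b]: 0.9648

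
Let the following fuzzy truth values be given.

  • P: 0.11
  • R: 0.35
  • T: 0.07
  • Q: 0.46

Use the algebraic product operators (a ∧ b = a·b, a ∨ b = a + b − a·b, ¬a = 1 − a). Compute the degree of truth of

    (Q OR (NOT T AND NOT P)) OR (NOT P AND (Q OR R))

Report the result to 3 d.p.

NOT T = 1 − 0.0700 = 0.9300
NOT P = 1 − 0.1100 = 0.8900
NOT T AND NOT P = a·b on (0.9300, 0.8900) = 0.8277
Q OR (NOT T AND NOT P) = a + b − a·b on (0.4600, 0.8277) = 0.9070
NOT P = 1 − 0.1100 = 0.8900
Q OR R = a + b − a·b on (0.4600, 0.3500) = 0.6490
NOT P AND (Q OR R) = a·b on (0.8900, 0.6490) = 0.5776
(Q OR (NOT T AND NOT P)) OR (NOT P AND (Q OR R)) = a + b − a·b on (0.9070, 0.5776) = 0.9607

0.961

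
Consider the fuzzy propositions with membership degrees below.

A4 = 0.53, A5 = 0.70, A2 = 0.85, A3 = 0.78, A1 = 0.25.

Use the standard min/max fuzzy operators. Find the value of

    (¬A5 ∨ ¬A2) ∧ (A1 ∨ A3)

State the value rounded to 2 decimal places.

0.30

¬A5 = 1 − 0.70 = 0.30
¬A2 = 1 − 0.85 = 0.15
¬A5 ∨ ¬A2 = max(a, b) on (0.30, 0.15) = 0.30
A1 ∨ A3 = max(a, b) on (0.25, 0.78) = 0.78
(¬A5 ∨ ¬A2) ∧ (A1 ∨ A3) = min(a, b) on (0.30, 0.78) = 0.30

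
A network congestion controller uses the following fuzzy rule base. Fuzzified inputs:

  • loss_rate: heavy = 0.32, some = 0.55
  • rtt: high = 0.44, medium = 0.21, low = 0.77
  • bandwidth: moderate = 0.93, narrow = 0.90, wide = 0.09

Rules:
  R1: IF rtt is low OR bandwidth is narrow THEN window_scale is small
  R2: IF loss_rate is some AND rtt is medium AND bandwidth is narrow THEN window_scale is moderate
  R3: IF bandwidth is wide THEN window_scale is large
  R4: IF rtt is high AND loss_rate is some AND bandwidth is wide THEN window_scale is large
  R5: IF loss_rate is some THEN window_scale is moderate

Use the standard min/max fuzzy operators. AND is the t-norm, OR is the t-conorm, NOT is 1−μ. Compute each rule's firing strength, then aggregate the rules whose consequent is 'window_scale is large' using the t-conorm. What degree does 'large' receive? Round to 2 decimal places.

0.09

R1: low=0.77, narrow=0.90; OR[max(a, b)] → w = 0.90
R2: some=0.55, medium=0.21, narrow=0.90; AND[min(a, b)] → w = 0.21
R3: wide=0.09 → w = 0.09
R4: high=0.44, some=0.55, wide=0.09; AND[min(a, b)] → w = 0.09
R5: some=0.55 → w = 0.55
Rules with consequent 'large': {R3, R4} → strengths 0.09, 0.09
Aggregate via t-conorm [max(a, b)]: 0.09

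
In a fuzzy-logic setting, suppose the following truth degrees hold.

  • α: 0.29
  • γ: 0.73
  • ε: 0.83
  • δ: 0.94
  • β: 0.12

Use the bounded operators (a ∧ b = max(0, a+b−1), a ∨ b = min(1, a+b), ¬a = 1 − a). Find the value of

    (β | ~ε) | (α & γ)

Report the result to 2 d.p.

0.31

~ε = 1 − 0.83 = 0.17
β | ~ε = min(1, a+b) on (0.12, 0.17) = 0.29
α & γ = max(0, a+b−1) on (0.29, 0.73) = 0.02
(β | ~ε) | (α & γ) = min(1, a+b) on (0.29, 0.02) = 0.31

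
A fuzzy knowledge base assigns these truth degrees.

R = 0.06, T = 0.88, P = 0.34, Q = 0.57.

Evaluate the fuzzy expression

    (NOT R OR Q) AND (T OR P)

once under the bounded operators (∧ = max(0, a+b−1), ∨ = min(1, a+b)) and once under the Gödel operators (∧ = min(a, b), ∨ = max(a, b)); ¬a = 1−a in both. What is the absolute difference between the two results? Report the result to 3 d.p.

0.120

Under bounded:
  NOT R = 1 − 0.06 = 0.94
  NOT R OR Q = min(1, a+b) on (0.94, 0.57) = 1.00
  T OR P = min(1, a+b) on (0.88, 0.34) = 1.00
  (NOT R OR Q) AND (T OR P) = max(0, a+b−1) on (1.00, 1.00) = 1.00
  → value = 1.0000
Under Gödel:
  NOT R = 1 − 0.06 = 0.94
  NOT R OR Q = max(a, b) on (0.94, 0.57) = 0.94
  T OR P = max(a, b) on (0.88, 0.34) = 0.88
  (NOT R OR Q) AND (T OR P) = min(a, b) on (0.94, 0.88) = 0.88
  → value = 0.8800
|1.0000 − 0.8800| = 0.120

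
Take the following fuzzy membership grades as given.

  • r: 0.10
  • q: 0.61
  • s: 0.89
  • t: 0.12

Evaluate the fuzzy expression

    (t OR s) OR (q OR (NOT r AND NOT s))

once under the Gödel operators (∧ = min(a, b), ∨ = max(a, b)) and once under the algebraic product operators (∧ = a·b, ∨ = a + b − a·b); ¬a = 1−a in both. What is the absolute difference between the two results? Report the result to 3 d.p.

0.076

Under Gödel:
  t OR s = max(a, b) on (0.12, 0.89) = 0.89
  NOT r = 1 − 0.10 = 0.90
  NOT s = 1 − 0.89 = 0.11
  NOT r AND NOT s = min(a, b) on (0.90, 0.11) = 0.11
  q OR (NOT r AND NOT s) = max(a, b) on (0.61, 0.11) = 0.61
  (t OR s) OR (q OR (NOT r AND NOT s)) = max(a, b) on (0.89, 0.61) = 0.89
  → value = 0.8900
Under algebraic product:
  t OR s = a + b − a·b on (0.1200, 0.8900) = 0.9032
  NOT r = 1 − 0.1000 = 0.9000
  NOT s = 1 − 0.8900 = 0.1100
  NOT r AND NOT s = a·b on (0.9000, 0.1100) = 0.0990
  q OR (NOT r AND NOT s) = a + b − a·b on (0.6100, 0.0990) = 0.6486
  (t OR s) OR (q OR (NOT r AND NOT s)) = a + b − a·b on (0.9032, 0.6486) = 0.9660
  → value = 0.9660
|0.8900 − 0.9660| = 0.076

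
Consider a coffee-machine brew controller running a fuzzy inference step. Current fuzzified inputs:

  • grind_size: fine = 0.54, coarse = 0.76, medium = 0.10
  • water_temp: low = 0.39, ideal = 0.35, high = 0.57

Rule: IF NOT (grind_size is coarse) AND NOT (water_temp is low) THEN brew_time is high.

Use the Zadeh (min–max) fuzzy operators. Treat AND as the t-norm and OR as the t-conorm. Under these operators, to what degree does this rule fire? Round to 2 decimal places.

firing strength: ¬coarse=1−0.76=0.24, ¬low=1−0.39=0.61; AND[min(a, b)] → w = 0.24

0.24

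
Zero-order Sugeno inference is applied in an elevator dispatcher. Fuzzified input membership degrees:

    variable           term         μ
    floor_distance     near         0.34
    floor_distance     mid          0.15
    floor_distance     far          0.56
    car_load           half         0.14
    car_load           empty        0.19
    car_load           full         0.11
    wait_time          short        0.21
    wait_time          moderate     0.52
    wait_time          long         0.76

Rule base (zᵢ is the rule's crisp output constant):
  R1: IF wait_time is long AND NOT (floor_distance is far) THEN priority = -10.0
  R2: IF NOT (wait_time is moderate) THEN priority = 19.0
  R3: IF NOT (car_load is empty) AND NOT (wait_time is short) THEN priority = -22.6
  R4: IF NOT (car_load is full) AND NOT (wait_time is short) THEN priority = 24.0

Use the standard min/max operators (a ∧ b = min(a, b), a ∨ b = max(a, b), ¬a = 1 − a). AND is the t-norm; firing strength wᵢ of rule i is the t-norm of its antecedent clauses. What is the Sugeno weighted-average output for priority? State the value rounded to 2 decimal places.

2.33

R1 (z=-10.0): long=0.76, ¬far=1−0.56=0.44; AND[min(a, b)] → w = 0.44
R2 (z=19.0): ¬moderate=1−0.52=0.48 → w = 0.48
R3 (z=-22.6): ¬empty=1−0.19=0.81, ¬short=1−0.21=0.79; AND[min(a, b)] → w = 0.79
R4 (z=24.0): ¬full=1−0.11=0.89, ¬short=1−0.21=0.79; AND[min(a, b)] → w = 0.79
Weighted average = (0.44·-10.0 + 0.48·19.0 + 0.79·-22.6 + 0.79·24.0) / (0.44 + 0.48 + 0.79 + 0.79)
  = 5.8260 / 2.5000 = 2.33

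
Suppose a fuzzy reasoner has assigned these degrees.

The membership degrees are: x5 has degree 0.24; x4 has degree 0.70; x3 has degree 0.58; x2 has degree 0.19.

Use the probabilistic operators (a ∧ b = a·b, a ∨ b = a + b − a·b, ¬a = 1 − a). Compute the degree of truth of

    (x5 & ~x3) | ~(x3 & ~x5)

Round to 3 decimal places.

~x3 = 1 − 0.5800 = 0.4200
x5 & ~x3 = a·b on (0.2400, 0.4200) = 0.1008
~x5 = 1 − 0.2400 = 0.7600
x3 & ~x5 = a·b on (0.5800, 0.7600) = 0.4408
~(x3 & ~x5) = 1 − 0.4408 = 0.5592
(x5 & ~x3) | ~(x3 & ~x5) = a + b − a·b on (0.1008, 0.5592) = 0.6036

0.604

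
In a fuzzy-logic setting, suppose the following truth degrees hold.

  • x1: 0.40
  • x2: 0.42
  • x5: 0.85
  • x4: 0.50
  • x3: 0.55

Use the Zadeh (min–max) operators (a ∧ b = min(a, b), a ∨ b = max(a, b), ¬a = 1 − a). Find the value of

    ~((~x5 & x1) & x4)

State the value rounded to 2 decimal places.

~x5 = 1 − 0.85 = 0.15
~x5 & x1 = min(a, b) on (0.15, 0.40) = 0.15
(~x5 & x1) & x4 = min(a, b) on (0.15, 0.50) = 0.15
~((~x5 & x1) & x4) = 1 − 0.15 = 0.85

0.85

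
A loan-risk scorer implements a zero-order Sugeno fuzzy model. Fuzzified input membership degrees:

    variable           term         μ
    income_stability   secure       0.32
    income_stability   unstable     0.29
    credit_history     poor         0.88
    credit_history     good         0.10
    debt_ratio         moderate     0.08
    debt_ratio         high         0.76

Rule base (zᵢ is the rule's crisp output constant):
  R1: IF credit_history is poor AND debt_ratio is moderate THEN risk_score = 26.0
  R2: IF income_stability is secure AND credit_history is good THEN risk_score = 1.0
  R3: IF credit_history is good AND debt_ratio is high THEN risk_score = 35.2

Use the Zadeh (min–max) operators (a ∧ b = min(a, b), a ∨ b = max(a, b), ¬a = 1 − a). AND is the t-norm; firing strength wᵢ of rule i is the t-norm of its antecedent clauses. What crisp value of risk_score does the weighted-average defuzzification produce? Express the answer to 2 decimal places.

20.36

R1 (z=26.0): poor=0.88, moderate=0.08; AND[min(a, b)] → w = 0.08
R2 (z=1.0): secure=0.32, good=0.10; AND[min(a, b)] → w = 0.10
R3 (z=35.2): good=0.10, high=0.76; AND[min(a, b)] → w = 0.10
Weighted average = (0.08·26.0 + 0.10·1.0 + 0.10·35.2) / (0.08 + 0.10 + 0.10)
  = 5.7000 / 0.2800 = 20.36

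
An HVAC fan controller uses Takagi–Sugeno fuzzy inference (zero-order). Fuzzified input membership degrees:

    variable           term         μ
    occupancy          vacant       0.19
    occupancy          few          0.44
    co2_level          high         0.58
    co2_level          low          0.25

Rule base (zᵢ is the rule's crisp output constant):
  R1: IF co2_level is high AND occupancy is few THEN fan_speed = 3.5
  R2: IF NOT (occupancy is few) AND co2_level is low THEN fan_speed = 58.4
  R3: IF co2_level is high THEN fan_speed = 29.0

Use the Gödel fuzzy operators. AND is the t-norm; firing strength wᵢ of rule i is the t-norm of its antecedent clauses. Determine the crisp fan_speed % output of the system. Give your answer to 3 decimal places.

R1 (z=3.5): high=0.58, few=0.44; AND[min(a, b)] → w = 0.44
R2 (z=58.4): ¬few=1−0.44=0.56, low=0.25; AND[min(a, b)] → w = 0.25
R3 (z=29.0): high=0.58 → w = 0.58
Weighted average = (0.44·3.5 + 0.25·58.4 + 0.58·29.0) / (0.44 + 0.25 + 0.58)
  = 32.9600 / 1.2700 = 25.953

25.953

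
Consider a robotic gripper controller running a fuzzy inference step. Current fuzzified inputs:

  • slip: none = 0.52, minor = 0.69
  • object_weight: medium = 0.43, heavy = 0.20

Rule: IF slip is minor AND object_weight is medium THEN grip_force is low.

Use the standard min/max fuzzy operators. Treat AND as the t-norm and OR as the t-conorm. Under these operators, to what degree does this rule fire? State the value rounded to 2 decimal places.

0.43

firing strength: minor=0.69, medium=0.43; AND[min(a, b)] → w = 0.43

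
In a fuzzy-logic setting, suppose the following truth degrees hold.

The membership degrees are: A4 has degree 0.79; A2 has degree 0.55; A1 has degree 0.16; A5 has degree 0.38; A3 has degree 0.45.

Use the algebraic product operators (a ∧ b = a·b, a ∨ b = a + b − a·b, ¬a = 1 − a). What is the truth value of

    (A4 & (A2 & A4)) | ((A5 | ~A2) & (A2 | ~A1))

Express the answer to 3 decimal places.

0.745

A2 & A4 = a·b on (0.5500, 0.7900) = 0.4345
A4 & (A2 & A4) = a·b on (0.7900, 0.4345) = 0.3433
~A2 = 1 − 0.5500 = 0.4500
A5 | ~A2 = a + b − a·b on (0.3800, 0.4500) = 0.6590
~A1 = 1 − 0.1600 = 0.8400
A2 | ~A1 = a + b − a·b on (0.5500, 0.8400) = 0.9280
(A5 | ~A2) & (A2 | ~A1) = a·b on (0.6590, 0.9280) = 0.6116
(A4 & (A2 & A4)) | ((A5 | ~A2) & (A2 | ~A1)) = a + b − a·b on (0.3433, 0.6116) = 0.7449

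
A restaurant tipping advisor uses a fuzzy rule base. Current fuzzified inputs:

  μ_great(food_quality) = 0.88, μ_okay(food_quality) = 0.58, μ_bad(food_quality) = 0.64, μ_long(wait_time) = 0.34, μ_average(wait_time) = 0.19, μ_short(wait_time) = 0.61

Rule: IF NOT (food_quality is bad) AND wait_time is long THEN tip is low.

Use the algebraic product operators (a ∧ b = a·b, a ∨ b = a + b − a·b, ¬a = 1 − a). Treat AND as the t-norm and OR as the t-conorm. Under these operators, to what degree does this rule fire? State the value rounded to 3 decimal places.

0.122

firing strength: ¬bad=1−0.64=0.36, long=0.34; AND[a·b] → w = 0.1224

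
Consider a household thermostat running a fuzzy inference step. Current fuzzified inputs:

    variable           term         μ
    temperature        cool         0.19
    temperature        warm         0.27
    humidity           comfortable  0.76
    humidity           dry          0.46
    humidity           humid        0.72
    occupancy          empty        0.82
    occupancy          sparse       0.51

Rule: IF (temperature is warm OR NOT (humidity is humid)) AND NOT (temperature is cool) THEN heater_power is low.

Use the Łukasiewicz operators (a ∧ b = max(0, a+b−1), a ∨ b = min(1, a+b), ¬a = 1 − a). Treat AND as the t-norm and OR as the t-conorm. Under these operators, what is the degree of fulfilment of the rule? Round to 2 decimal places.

firing strength: (warm=0.27 OR ¬humid=1−0.72=0.28) = 0.55; AND[max(0, a+b−1)] with ¬cool=1−0.19=0.81 → w = 0.36

0.36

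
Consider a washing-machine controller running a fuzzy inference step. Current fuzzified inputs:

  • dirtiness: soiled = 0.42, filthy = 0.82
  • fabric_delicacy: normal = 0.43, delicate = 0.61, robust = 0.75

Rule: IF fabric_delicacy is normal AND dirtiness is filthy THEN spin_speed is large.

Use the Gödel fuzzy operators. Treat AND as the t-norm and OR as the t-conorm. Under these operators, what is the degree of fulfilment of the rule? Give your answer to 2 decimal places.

0.43

firing strength: normal=0.43, filthy=0.82; AND[min(a, b)] → w = 0.43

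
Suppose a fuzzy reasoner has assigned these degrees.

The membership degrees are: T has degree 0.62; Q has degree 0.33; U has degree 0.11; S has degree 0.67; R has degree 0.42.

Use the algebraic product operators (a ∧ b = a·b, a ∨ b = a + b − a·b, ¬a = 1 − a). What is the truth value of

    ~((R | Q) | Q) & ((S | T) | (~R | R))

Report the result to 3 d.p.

0.252

R | Q = a + b − a·b on (0.4200, 0.3300) = 0.6114
(R | Q) | Q = a + b − a·b on (0.6114, 0.3300) = 0.7396
~((R | Q) | Q) = 1 − 0.7396 = 0.2604
S | T = a + b − a·b on (0.6700, 0.6200) = 0.8746
~R = 1 − 0.4200 = 0.5800
~R | R = a + b − a·b on (0.5800, 0.4200) = 0.7564
(S | T) | (~R | R) = a + b − a·b on (0.8746, 0.7564) = 0.9695
~((R | Q) | Q) & ((S | T) | (~R | R)) = a·b on (0.2604, 0.9695) = 0.2524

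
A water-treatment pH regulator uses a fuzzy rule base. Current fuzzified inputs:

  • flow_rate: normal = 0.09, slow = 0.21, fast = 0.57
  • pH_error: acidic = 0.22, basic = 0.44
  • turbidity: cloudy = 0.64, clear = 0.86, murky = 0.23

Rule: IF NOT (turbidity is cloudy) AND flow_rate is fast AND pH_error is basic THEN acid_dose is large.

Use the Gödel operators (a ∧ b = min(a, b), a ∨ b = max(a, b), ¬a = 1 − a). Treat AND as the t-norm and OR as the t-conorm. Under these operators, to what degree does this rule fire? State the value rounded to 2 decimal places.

0.36

firing strength: ¬cloudy=1−0.64=0.36, fast=0.57, basic=0.44; AND[min(a, b)] → w = 0.36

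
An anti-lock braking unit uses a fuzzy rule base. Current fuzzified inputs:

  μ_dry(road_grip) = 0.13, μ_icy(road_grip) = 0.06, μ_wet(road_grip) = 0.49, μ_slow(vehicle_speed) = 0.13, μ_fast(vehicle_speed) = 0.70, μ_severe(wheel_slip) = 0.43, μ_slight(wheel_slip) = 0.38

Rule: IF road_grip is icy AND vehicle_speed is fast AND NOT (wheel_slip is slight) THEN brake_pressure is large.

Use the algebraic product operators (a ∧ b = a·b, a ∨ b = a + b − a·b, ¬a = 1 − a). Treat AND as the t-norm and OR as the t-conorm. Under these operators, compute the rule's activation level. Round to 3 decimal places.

firing strength: icy=0.06, fast=0.70, ¬slight=1−0.38=0.62; AND[a·b] → w = 0.0260

0.026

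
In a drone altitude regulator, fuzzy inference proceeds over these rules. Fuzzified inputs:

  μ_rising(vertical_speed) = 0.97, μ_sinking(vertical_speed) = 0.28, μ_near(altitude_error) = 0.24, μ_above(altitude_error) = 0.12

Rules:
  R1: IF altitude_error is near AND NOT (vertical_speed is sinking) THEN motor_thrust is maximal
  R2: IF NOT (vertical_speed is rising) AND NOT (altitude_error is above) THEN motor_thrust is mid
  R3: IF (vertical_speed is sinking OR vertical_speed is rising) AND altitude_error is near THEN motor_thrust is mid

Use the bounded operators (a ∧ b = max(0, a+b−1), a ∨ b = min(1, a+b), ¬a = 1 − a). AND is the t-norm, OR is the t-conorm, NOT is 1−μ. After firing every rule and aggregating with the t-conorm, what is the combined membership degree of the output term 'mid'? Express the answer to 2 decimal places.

0.24

R1: near=0.24, ¬sinking=1−0.28=0.72; AND[max(0, a+b−1)] → w = 0.00
R2: ¬rising=1−0.97=0.03, ¬above=1−0.12=0.88; AND[max(0, a+b−1)] → w = 0.00
R3: (sinking=0.28 OR rising=0.97) = 1.00; AND[max(0, a+b−1)] with near=0.24 → w = 0.24
Rules with consequent 'mid': {R2, R3} → strengths 0.00, 0.24
Aggregate via t-conorm [min(1, a+b)]: 0.24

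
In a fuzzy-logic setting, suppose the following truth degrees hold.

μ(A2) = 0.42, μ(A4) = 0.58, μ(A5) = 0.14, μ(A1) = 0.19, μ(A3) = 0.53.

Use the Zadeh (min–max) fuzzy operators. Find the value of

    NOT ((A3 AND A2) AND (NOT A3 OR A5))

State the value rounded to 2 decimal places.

A3 AND A2 = min(a, b) on (0.53, 0.42) = 0.42
NOT A3 = 1 − 0.53 = 0.47
NOT A3 OR A5 = max(a, b) on (0.47, 0.14) = 0.47
(A3 AND A2) AND (NOT A3 OR A5) = min(a, b) on (0.42, 0.47) = 0.42
NOT ((A3 AND A2) AND (NOT A3 OR A5)) = 1 − 0.42 = 0.58

0.58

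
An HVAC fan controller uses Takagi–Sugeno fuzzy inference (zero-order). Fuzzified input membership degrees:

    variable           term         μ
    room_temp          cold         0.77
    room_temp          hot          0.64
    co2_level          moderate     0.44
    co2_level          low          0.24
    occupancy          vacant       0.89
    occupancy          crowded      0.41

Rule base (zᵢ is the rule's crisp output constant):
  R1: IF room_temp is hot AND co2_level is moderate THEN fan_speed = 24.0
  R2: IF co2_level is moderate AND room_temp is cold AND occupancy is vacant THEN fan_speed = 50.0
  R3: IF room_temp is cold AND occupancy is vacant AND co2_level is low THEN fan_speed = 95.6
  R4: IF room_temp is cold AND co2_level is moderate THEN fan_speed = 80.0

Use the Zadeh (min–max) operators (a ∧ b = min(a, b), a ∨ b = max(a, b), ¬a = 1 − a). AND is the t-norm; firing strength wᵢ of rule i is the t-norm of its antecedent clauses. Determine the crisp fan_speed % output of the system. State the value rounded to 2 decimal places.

58.14

R1 (z=24.0): hot=0.64, moderate=0.44; AND[min(a, b)] → w = 0.44
R2 (z=50.0): moderate=0.44, cold=0.77, vacant=0.89; AND[min(a, b)] → w = 0.44
R3 (z=95.6): cold=0.77, vacant=0.89, low=0.24; AND[min(a, b)] → w = 0.24
R4 (z=80.0): cold=0.77, moderate=0.44; AND[min(a, b)] → w = 0.44
Weighted average = (0.44·24.0 + 0.44·50.0 + 0.24·95.6 + 0.44·80.0) / (0.44 + 0.44 + 0.24 + 0.44)
  = 90.7040 / 1.5600 = 58.14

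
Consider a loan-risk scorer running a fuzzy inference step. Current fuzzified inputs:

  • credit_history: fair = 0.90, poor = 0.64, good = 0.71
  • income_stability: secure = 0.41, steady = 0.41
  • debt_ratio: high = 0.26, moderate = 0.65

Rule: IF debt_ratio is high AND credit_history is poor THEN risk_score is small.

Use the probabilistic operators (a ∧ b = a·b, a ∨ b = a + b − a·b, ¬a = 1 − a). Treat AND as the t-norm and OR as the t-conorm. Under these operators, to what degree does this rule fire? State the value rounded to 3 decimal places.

0.166

firing strength: high=0.26, poor=0.64; AND[a·b] → w = 0.1664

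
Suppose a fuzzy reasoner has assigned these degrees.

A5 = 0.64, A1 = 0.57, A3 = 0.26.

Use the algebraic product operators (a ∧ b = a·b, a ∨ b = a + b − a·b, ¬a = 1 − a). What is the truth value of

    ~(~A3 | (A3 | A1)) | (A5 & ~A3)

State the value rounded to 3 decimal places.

~A3 = 1 − 0.2600 = 0.7400
A3 | A1 = a + b − a·b on (0.2600, 0.5700) = 0.6818
~A3 | (A3 | A1) = a + b − a·b on (0.7400, 0.6818) = 0.9173
~(~A3 | (A3 | A1)) = 1 − 0.9173 = 0.0827
~A3 = 1 − 0.2600 = 0.7400
A5 & ~A3 = a·b on (0.6400, 0.7400) = 0.4736
~(~A3 | (A3 | A1)) | (A5 & ~A3) = a + b − a·b on (0.0827, 0.4736) = 0.5172

0.517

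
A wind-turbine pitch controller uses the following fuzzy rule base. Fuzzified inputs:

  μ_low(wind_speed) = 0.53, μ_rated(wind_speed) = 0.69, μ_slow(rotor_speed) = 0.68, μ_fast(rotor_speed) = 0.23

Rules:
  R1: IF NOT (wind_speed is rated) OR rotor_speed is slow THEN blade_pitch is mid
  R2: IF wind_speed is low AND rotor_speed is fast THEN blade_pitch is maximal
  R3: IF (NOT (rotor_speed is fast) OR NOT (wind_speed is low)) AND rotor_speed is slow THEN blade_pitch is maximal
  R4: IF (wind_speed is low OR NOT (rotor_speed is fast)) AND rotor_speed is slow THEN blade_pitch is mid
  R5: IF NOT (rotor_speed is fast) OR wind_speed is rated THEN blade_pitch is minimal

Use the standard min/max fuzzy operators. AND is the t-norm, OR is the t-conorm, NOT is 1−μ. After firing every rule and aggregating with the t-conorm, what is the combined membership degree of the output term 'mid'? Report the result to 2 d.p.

0.68

R1: ¬rated=1−0.69=0.31, slow=0.68; OR[max(a, b)] → w = 0.68
R2: low=0.53, fast=0.23; AND[min(a, b)] → w = 0.23
R3: (¬fast=1−0.23=0.77 OR ¬low=1−0.53=0.47) = 0.77; AND[min(a, b)] with slow=0.68 → w = 0.68
R4: (low=0.53 OR ¬fast=1−0.23=0.77) = 0.77; AND[min(a, b)] with slow=0.68 → w = 0.68
R5: ¬fast=1−0.23=0.77, rated=0.69; OR[max(a, b)] → w = 0.77
Rules with consequent 'mid': {R1, R4} → strengths 0.68, 0.68
Aggregate via t-conorm [max(a, b)]: 0.68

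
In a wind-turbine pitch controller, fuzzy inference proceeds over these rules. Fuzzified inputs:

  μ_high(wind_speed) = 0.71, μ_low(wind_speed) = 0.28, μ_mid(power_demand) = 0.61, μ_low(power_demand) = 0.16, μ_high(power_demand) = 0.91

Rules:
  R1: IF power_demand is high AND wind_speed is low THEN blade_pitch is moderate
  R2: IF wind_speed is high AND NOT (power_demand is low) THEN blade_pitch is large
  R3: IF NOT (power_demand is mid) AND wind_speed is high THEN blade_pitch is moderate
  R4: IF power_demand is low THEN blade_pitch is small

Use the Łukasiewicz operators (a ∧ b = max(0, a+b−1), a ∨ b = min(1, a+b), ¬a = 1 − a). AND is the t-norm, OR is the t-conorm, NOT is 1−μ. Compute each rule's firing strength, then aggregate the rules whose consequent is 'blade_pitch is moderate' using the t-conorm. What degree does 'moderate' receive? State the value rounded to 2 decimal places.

0.29

R1: high=0.91, low=0.28; AND[max(0, a+b−1)] → w = 0.19
R2: high=0.71, ¬low=1−0.16=0.84; AND[max(0, a+b−1)] → w = 0.55
R3: ¬mid=1−0.61=0.39, high=0.71; AND[max(0, a+b−1)] → w = 0.10
R4: low=0.16 → w = 0.16
Rules with consequent 'moderate': {R1, R3} → strengths 0.19, 0.10
Aggregate via t-conorm [min(1, a+b)]: 0.29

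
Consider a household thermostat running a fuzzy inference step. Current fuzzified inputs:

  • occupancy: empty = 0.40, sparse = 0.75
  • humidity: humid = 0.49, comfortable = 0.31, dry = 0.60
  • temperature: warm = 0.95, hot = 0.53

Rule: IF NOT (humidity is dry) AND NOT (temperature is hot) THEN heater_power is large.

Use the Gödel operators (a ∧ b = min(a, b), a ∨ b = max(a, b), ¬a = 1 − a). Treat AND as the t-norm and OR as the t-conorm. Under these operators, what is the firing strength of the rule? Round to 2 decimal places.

firing strength: ¬dry=1−0.60=0.40, ¬hot=1−0.53=0.47; AND[min(a, b)] → w = 0.40

0.40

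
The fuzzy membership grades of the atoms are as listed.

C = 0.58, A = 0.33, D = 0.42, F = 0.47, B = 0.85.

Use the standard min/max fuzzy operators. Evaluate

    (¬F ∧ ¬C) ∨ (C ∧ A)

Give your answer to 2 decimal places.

0.42

¬F = 1 − 0.47 = 0.53
¬C = 1 − 0.58 = 0.42
¬F ∧ ¬C = min(a, b) on (0.53, 0.42) = 0.42
C ∧ A = min(a, b) on (0.58, 0.33) = 0.33
(¬F ∧ ¬C) ∨ (C ∧ A) = max(a, b) on (0.42, 0.33) = 0.42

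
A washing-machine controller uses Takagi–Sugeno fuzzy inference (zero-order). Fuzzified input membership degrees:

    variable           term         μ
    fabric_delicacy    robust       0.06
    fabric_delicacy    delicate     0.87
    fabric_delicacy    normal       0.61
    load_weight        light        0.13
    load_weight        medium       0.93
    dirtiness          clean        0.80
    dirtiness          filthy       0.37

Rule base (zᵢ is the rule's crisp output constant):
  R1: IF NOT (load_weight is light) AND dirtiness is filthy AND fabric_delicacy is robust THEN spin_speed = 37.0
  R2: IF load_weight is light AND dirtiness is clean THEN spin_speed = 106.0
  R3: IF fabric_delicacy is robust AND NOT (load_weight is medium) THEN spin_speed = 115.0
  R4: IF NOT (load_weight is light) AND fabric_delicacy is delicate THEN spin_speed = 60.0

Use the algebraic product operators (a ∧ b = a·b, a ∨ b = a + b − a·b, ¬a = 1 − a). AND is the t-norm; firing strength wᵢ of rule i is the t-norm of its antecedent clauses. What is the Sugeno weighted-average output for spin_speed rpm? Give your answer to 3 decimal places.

65.168

R1 (z=37.0): ¬light=1−0.13=0.87, filthy=0.37, robust=0.06; AND[a·b] → w = 0.0193
R2 (z=106.0): light=0.13, clean=0.80; AND[a·b] → w = 0.1040
R3 (z=115.0): robust=0.06, ¬medium=1−0.93=0.07; AND[a·b] → w = 0.0042
R4 (z=60.0): ¬light=1−0.13=0.87, delicate=0.87; AND[a·b] → w = 0.7569
Weighted average = (0.0193·37.0 + 0.1040·106.0 + 0.0042·115.0 + 0.7569·60.0) / (0.0193 + 0.1040 + 0.0042 + 0.7569)
  = 57.6356 / 0.8844 = 65.168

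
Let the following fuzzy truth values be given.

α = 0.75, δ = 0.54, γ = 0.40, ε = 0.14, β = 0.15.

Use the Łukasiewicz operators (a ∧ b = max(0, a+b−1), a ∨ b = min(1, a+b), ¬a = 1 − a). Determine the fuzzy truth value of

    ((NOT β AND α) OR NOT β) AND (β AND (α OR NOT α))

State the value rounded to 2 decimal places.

0.15

NOT β = 1 − 0.15 = 0.85
NOT β AND α = max(0, a+b−1) on (0.85, 0.75) = 0.60
NOT β = 1 − 0.15 = 0.85
(NOT β AND α) OR NOT β = min(1, a+b) on (0.60, 0.85) = 1.00
NOT α = 1 − 0.75 = 0.25
α OR NOT α = min(1, a+b) on (0.75, 0.25) = 1.00
β AND (α OR NOT α) = max(0, a+b−1) on (0.15, 1.00) = 0.15
((NOT β AND α) OR NOT β) AND (β AND (α OR NOT α)) = max(0, a+b−1) on (1.00, 0.15) = 0.15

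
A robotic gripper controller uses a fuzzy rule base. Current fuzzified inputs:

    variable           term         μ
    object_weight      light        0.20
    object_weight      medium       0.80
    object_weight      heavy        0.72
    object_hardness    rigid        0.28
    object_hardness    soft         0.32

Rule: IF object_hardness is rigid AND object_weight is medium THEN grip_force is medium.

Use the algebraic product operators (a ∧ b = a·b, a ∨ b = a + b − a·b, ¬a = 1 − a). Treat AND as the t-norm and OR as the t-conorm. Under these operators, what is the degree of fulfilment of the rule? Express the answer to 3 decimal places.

firing strength: rigid=0.28, medium=0.80; AND[a·b] → w = 0.2240

0.224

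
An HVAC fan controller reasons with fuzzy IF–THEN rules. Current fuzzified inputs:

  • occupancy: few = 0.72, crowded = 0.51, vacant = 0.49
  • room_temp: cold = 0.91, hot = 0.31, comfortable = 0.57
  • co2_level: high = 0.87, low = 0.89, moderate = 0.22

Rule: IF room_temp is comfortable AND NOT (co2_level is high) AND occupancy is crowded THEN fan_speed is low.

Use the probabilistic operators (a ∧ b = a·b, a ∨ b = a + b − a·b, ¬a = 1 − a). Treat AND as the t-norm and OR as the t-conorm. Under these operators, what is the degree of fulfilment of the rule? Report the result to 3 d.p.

firing strength: comfortable=0.57, ¬high=1−0.87=0.13, crowded=0.51; AND[a·b] → w = 0.0378

0.038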